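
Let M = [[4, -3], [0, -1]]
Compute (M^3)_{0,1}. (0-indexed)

M^2 = [[16, -9], [0, 1]]
M^3 = [[64, -39], [0, -1]]

-39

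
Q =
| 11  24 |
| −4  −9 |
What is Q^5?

[[731, 1464], [−244, −489]]

tr Q = 2 and det Q = −3, so the characteristic polynomial is λ² − (2)λ + (−3) with roots −1 and 3.
Eigenvectors give P = [[2, 3], [−1, −1]] with P⁻¹ = [[−1, −3], [1, 2]], and Q = P·diag(−1, 3)·P⁻¹.
Then Q^5 = P·diag(−1, 243)·P⁻¹ = [[−2, 729], [1, −243]] · [[−1, −3], [1, 2]] = [[731, 1464], [−244, −489]].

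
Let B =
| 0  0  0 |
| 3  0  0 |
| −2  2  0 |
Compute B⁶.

B is strictly triangular, hence nilpotent: B³ = 0, so B⁶ = 0.

[[0, 0, 0], [0, 0, 0], [0, 0, 0]]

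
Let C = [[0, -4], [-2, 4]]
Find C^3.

C^2 = [[8, -16], [-8, 24]]
C^3 = [[32, -96], [-48, 128]]

[[32, -96], [-48, 128]]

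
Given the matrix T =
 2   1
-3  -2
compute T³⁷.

[[2, 1], [-3, -2]]

T² = I (check: tr T = 0 and det T = -1), so T³⁷ = T since 37 is odd.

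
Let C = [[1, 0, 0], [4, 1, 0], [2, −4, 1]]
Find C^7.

C = I + N where N = [[0, 0, 0], [4, 0, 0], [2, −4, 0]] is strictly lower-triangular, so N^3 = 0.
(I + N)^7 = I + 7·N + 21·N^2 = [[1, 0, 0], [28, 1, 0], [−322, −28, 1]].

[[1, 0, 0], [28, 1, 0], [−322, −28, 1]]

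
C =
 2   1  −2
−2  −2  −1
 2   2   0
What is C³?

[[−6, −4, 8], [8, 10, 4], [−8, −8, 2]]

C² = [[−2, −4, −5], [−2, 0, 6], [0, −2, −6]]
C³ = [[−6, −4, 8], [8, 10, 4], [−8, −8, 2]]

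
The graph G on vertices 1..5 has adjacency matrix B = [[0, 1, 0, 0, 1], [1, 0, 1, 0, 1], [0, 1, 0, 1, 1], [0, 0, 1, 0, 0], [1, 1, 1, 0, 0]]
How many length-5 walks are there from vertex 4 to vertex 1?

The number of length-5 walks from vertex 4 to vertex 1 is entry (4,1) of B⁵, where B is the adjacency matrix.
B² = [[2, 1, 2, 0, 1], [1, 3, 1, 1, 2], [2, 1, 3, 0, 1], [0, 1, 0, 1, 1], [1, 2, 1, 1, 3]]
B³ = [[2, 5, 2, 2, 5], [5, 4, 6, 1, 5], [2, 6, 2, 3, 6], [2, 1, 3, 0, 1], [5, 5, 6, 1, 4]]
B⁴ = [[10, 9, 12, 2, 9], [9, 16, 10, 6, 15], [12, 10, 15, 2, 10], [2, 6, 2, 3, 6], [9, 15, 10, 6, 16]]
B⁵ = [[18, 31, 20, 12, 31], [31, 34, 37, 10, 35], [20, 37, 22, 15, 37], [12, 10, 15, 2, 10], [31, 35, 37, 10, 34]]

12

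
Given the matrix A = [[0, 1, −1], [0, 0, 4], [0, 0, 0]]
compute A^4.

A is strictly triangular, hence nilpotent: A^3 = 0, so A^4 = 0.

[[0, 0, 0], [0, 0, 0], [0, 0, 0]]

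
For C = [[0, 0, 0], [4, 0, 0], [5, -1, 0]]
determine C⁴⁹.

[[0, 0, 0], [0, 0, 0], [0, 0, 0]]

C is strictly triangular, hence nilpotent: C³ = 0, so C⁴⁹ = 0.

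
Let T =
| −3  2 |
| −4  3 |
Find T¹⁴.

[[1, 0], [0, 1]]

T² = I (check: tr T = 0 and det T = −1), so T¹⁴ = I since 14 is even.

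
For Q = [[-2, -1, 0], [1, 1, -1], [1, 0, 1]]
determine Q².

[[3, 1, 1], [-2, 0, -2], [-1, -1, 1]]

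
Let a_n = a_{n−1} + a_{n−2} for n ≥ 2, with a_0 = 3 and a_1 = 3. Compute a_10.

With companion matrix B = [[1, 1], [1, 0]], [a_n, a_{n−1}]ᵀ = B·[a_{n−1}, a_{n−2}]ᵀ, so [a_10, a_9]ᵀ = B⁹·[a_1, a_0]ᵀ.
B⁹ = [[55, 34], [34, 21]], giving [a_10, a_9]ᵀ = [[267], [165]].

267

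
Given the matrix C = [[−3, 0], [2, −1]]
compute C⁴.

[[81, 0], [−80, 1]]

tr C = −4 and det C = 3, so the characteristic polynomial is λ² − (−4)λ + (3) with roots −3 and −1.
Eigenvectors give P = [[1, 0], [−1, 1]] with P⁻¹ = [[1, 0], [1, 1]], and C = P·diag(−3, −1)·P⁻¹.
Then C⁴ = P·diag(81, 1)·P⁻¹ = [[81, 0], [−81, 1]] · [[1, 0], [1, 1]] = [[81, 0], [−80, 1]].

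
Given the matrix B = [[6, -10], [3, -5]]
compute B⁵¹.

B² = B (a projection; rank 1, trace 1), so B⁵¹ = B.

[[6, -10], [3, -5]]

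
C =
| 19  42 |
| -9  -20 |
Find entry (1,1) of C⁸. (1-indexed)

tr C = -1 and det C = -2, so the characteristic polynomial is λ² − (-1)λ + (-2) with roots -2 and 1.
Eigenvectors give P = [[-2, 7], [1, -3]] with P⁻¹ = [[3, 7], [1, 2]], and C = P·diag(-2, 1)·P⁻¹.
Then C⁸ = P·diag(256, 1)·P⁻¹ = [[-512, 7], [256, -3]] · [[3, 7], [1, 2]] = [[-1529, -3570], [765, 1786]].

-1529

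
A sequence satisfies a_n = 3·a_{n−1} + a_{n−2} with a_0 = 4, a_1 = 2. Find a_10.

With companion matrix Q = [[3, 1], [1, 0]], [a_n, a_{n−1}]ᵀ = Q·[a_{n−1}, a_{n−2}]ᵀ, so [a_10, a_9]ᵀ = Q⁹·[a_1, a_0]ᵀ.
Q⁹ = [[42837, 12970], [12970, 3927]], giving [a_10, a_9]ᵀ = [[137554], [41648]].

137554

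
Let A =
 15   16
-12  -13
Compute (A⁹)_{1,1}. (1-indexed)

tr A = 2 and det A = -3, so the characteristic polynomial is λ² − (2)λ + (-3) with roots -1 and 3.
Eigenvectors give P = [[1, 4], [-1, -3]] with P⁻¹ = [[-3, -4], [1, 1]], and A = P·diag(-1, 3)·P⁻¹.
Then A⁹ = P·diag(-1, 19683)·P⁻¹ = [[-1, 78732], [1, -59049]] · [[-3, -4], [1, 1]] = [[78735, 78736], [-59052, -59053]].

78735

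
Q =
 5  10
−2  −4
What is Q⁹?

Q² = Q (a projection; rank 1, trace 1), so Q⁹ = Q.

[[5, 10], [−2, −4]]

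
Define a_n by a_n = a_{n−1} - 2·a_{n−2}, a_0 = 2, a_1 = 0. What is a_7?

With companion matrix T = [[1, -2], [1, 0]], [a_n, a_{n−1}]ᵀ = T·[a_{n−1}, a_{n−2}]ᵀ, so [a_7, a_6]ᵀ = T⁶·[a_1, a_0]ᵀ.
T⁶ = [[7, -10], [5, 2]], giving [a_7, a_6]ᵀ = [[-20], [4]].

-20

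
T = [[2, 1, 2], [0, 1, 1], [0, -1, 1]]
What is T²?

[[4, 1, 7], [0, 0, 2], [0, -2, 0]]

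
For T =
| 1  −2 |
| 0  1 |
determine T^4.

T = I + N where N = [[0, −2], [0, 0]] is strictly upper-triangular, so N^2 = 0.
(I + N)^4 = I + 4·N = [[1, −8], [0, 1]].

[[1, −8], [0, 1]]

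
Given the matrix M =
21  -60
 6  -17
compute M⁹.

[[196821, -590460], [59046, -177137]]

tr M = 4 and det M = 3, so the characteristic polynomial is λ² − (4)λ + (3) with roots 1 and 3.
Eigenvectors give P = [[3, 10], [1, 3]] with P⁻¹ = [[-3, 10], [1, -3]], and M = P·diag(1, 3)·P⁻¹.
Then M⁹ = P·diag(1, 19683)·P⁻¹ = [[3, 196830], [1, 59049]] · [[-3, 10], [1, -3]] = [[196821, -590460], [59046, -177137]].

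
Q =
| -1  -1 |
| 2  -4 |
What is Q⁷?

tr Q = -5 and det Q = 6, so the characteristic polynomial is λ² − (-5)λ + (6) with roots -2 and -3.
Eigenvectors give P = [[1, -1], [1, -2]] with P⁻¹ = [[2, -1], [1, -1]], and Q = P·diag(-2, -3)·P⁻¹.
Then Q⁷ = P·diag(-128, -2187)·P⁻¹ = [[-128, 2187], [-128, 4374]] · [[2, -1], [1, -1]] = [[1931, -2059], [4118, -4246]].

[[1931, -2059], [4118, -4246]]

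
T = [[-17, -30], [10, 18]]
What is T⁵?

[[-857, -1650], [550, 1068]]

tr T = 1 and det T = -6, so the characteristic polynomial is λ² − (1)λ + (-6) with roots 3 and -2.
Eigenvectors give P = [[-3, 2], [2, -1]] with P⁻¹ = [[1, 2], [2, 3]], and T = P·diag(3, -2)·P⁻¹.
Then T⁵ = P·diag(243, -32)·P⁻¹ = [[-729, -64], [486, 32]] · [[1, 2], [2, 3]] = [[-857, -1650], [550, 1068]].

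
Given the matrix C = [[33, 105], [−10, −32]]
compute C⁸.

[[44391, 132405], [−12610, −37574]]

tr C = 1 and det C = −6, so the characteristic polynomial is λ² − (1)λ + (−6) with roots 3 and −2.
Eigenvectors give P = [[7, −3], [−2, 1]] with P⁻¹ = [[1, 3], [2, 7]], and C = P·diag(3, −2)·P⁻¹.
Then C⁸ = P·diag(6561, 256)·P⁻¹ = [[45927, −768], [−13122, 256]] · [[1, 3], [2, 7]] = [[44391, 132405], [−12610, −37574]].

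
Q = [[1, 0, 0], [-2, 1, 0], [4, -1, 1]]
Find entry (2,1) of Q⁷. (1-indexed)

Q = I + N where N = [[0, 0, 0], [-2, 0, 0], [4, -1, 0]] is strictly lower-triangular, so N³ = 0.
(I + N)⁷ = I + 7·N + 21·N² = [[1, 0, 0], [-14, 1, 0], [70, -7, 1]].

-14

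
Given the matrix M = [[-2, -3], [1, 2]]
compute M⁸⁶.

M² = I (check: tr M = 0 and det M = -1), so M⁸⁶ = I since 86 is even.

[[1, 0], [0, 1]]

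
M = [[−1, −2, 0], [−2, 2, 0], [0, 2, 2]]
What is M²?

[[5, −2, 0], [−2, 8, 0], [−4, 8, 4]]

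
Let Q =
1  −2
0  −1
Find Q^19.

[[1, −2], [0, −1]]

Q² = I (check: tr Q = 0 and det Q = −1), so Q^19 = Q since 19 is odd.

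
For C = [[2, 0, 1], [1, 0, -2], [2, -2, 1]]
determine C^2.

[[6, -2, 3], [-2, 4, -1], [4, -2, 7]]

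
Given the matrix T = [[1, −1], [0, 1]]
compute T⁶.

T = I + N where N = [[0, −1], [0, 0]] is strictly upper-triangular, so N² = 0.
(I + N)⁶ = I + 6·N = [[1, −6], [0, 1]].

[[1, −6], [0, 1]]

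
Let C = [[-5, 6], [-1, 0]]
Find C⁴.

[[211, -390], [65, -114]]

tr C = -5 and det C = 6, so the characteristic polynomial is λ² − (-5)λ + (6) with roots -2 and -3.
Eigenvectors give P = [[2, 3], [1, 1]] with P⁻¹ = [[-1, 3], [1, -2]], and C = P·diag(-2, -3)·P⁻¹.
Then C⁴ = P·diag(16, 81)·P⁻¹ = [[32, 243], [16, 81]] · [[-1, 3], [1, -2]] = [[211, -390], [65, -114]].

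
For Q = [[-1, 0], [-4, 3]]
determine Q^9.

tr Q = 2 and det Q = -3, so the characteristic polynomial is λ² − (2)λ + (-3) with roots -1 and 3.
Eigenvectors give P = [[1, 0], [1, -1]] with P⁻¹ = [[1, 0], [1, -1]], and Q = P·diag(-1, 3)·P⁻¹.
Then Q^9 = P·diag(-1, 19683)·P⁻¹ = [[-1, 0], [-1, -19683]] · [[1, 0], [1, -1]] = [[-1, 0], [-19684, 19683]].

[[-1, 0], [-19684, 19683]]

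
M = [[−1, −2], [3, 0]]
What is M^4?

[[19, −22], [33, 30]]

M^2 = [[−5, 2], [−3, −6]]
M^3 = [[11, 10], [−15, 6]]
M^4 = [[19, −22], [33, 30]]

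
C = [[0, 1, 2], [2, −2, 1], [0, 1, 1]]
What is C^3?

C^2 = [[2, 0, 3], [−4, 7, 3], [2, −1, 2]]
C^3 = [[0, 5, 7], [14, −15, 2], [−2, 6, 5]]

[[0, 5, 7], [14, −15, 2], [−2, 6, 5]]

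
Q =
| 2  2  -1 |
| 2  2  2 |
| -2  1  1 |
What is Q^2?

[[10, 7, 1], [4, 10, 4], [-4, -1, 5]]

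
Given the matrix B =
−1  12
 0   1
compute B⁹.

B² = I (check: tr B = 0 and det B = −1), so B⁹ = B since 9 is odd.

[[−1, 12], [0, 1]]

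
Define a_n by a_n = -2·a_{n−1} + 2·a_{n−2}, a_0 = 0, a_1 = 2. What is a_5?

88

With companion matrix M = [[-2, 2], [1, 0]], [a_n, a_{n−1}]ᵀ = M·[a_{n−1}, a_{n−2}]ᵀ, so [a_5, a_4]ᵀ = M⁴·[a_1, a_0]ᵀ.
M⁴ = [[44, -32], [-16, 12]], giving [a_5, a_4]ᵀ = [[88], [-32]].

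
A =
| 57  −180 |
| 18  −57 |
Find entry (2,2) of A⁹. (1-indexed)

tr A = 0 and det A = −9, so the characteristic polynomial is λ² − (0)λ + (−9) with roots −3 and 3.
Eigenvectors give P = [[3, 10], [1, 3]] with P⁻¹ = [[−3, 10], [1, −3]], and A = P·diag(−3, 3)·P⁻¹.
Then A⁹ = P·diag(−19683, 19683)·P⁻¹ = [[−59049, 196830], [−19683, 59049]] · [[−3, 10], [1, −3]] = [[373977, −1180980], [118098, −373977]].

−373977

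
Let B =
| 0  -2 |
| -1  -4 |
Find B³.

[[-8, -36], [-18, -80]]

B² = [[2, 8], [4, 18]]
B³ = [[-8, -36], [-18, -80]]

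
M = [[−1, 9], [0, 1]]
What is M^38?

M² = I (check: tr M = 0 and det M = −1), so M^38 = I since 38 is even.

[[1, 0], [0, 1]]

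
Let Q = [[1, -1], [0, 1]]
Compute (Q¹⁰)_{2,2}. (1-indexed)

1

Q = I + N where N = [[0, -1], [0, 0]] is strictly upper-triangular, so N² = 0.
(I + N)¹⁰ = I + 10·N = [[1, -10], [0, 1]].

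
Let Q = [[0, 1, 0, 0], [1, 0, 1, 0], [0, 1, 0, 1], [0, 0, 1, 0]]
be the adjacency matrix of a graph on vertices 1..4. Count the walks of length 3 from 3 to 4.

2

The number of length-3 walks from vertex 3 to vertex 4 is entry (3,4) of Q³, where Q is the adjacency matrix.
Q² = [[1, 0, 1, 0], [0, 2, 0, 1], [1, 0, 2, 0], [0, 1, 0, 1]]
Q³ = [[0, 2, 0, 1], [2, 0, 3, 0], [0, 3, 0, 2], [1, 0, 2, 0]]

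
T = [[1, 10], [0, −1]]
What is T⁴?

T² = I (check: tr T = 0 and det T = −1), so T⁴ = I since 4 is even.

[[1, 0], [0, 1]]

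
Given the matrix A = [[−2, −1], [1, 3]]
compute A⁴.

A² = [[3, −1], [1, 8]]
A³ = [[−7, −6], [6, 23]]
A⁴ = [[8, −11], [11, 63]]

[[8, −11], [11, 63]]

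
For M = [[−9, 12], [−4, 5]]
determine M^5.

[[−969, 1452], [−484, 725]]

tr M = −4 and det M = 3, so the characteristic polynomial is λ² − (−4)λ + (3) with roots −3 and −1.
Eigenvectors give P = [[2, −3], [1, −2]] with P⁻¹ = [[2, −3], [1, −2]], and M = P·diag(−3, −1)·P⁻¹.
Then M^5 = P·diag(−243, −1)·P⁻¹ = [[−486, 3], [−243, 2]] · [[2, −3], [1, −2]] = [[−969, 1452], [−484, 725]].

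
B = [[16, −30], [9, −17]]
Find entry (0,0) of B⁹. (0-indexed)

2566

tr B = −1 and det B = −2, so the characteristic polynomial is λ² − (−1)λ + (−2) with roots −2 and 1.
Eigenvectors give P = [[5, −2], [3, −1]] with P⁻¹ = [[−1, 2], [−3, 5]], and B = P·diag(−2, 1)·P⁻¹.
Then B⁹ = P·diag(−512, 1)·P⁻¹ = [[−2560, −2], [−1536, −1]] · [[−1, 2], [−3, 5]] = [[2566, −5130], [1539, −3077]].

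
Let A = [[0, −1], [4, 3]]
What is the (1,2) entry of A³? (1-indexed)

A² = [[−4, −3], [12, 5]]
A³ = [[−12, −5], [20, 3]]

−5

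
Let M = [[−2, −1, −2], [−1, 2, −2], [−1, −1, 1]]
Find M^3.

[[−20, −7, −14], [−7, 16, −22], [−7, −11, 5]]

M^2 = [[7, 2, 4], [2, 7, −4], [2, −2, 5]]
M^3 = [[−20, −7, −14], [−7, 16, −22], [−7, −11, 5]]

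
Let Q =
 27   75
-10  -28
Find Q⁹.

tr Q = -1 and det Q = -6, so the characteristic polynomial is λ² − (-1)λ + (-6) with roots -3 and 2.
Eigenvectors give P = [[5, -3], [-2, 1]] with P⁻¹ = [[-1, -3], [-2, -5]], and Q = P·diag(-3, 2)·P⁻¹.
Then Q⁹ = P·diag(-19683, 512)·P⁻¹ = [[-98415, -1536], [39366, 512]] · [[-1, -3], [-2, -5]] = [[101487, 302925], [-40390, -120658]].

[[101487, 302925], [-40390, -120658]]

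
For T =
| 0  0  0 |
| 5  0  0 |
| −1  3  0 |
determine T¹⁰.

T is strictly triangular, hence nilpotent: T³ = 0, so T¹⁰ = 0.

[[0, 0, 0], [0, 0, 0], [0, 0, 0]]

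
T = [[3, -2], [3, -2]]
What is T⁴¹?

[[3, -2], [3, -2]]

T² = T (a projection; rank 1, trace 1), so T⁴¹ = T.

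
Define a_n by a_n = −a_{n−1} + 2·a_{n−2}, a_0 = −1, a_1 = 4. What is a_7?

With companion matrix M = [[−1, 2], [1, 0]], [a_n, a_{n−1}]ᵀ = M·[a_{n−1}, a_{n−2}]ᵀ, so [a_7, a_6]ᵀ = M⁶·[a_1, a_0]ᵀ.
M⁶ = [[43, −42], [−21, 22]], giving [a_7, a_6]ᵀ = [[214], [−106]].

214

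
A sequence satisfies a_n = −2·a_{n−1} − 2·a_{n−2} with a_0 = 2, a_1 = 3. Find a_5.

−12

With companion matrix M = [[−2, −2], [1, 0]], [a_n, a_{n−1}]ᵀ = M·[a_{n−1}, a_{n−2}]ᵀ, so [a_5, a_4]ᵀ = M⁴·[a_1, a_0]ᵀ.
M⁴ = [[−4, 0], [0, −4]], giving [a_5, a_4]ᵀ = [[−12], [−8]].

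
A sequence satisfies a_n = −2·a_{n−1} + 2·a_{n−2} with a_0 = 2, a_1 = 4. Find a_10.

−16960

With companion matrix C = [[−2, 2], [1, 0]], [a_n, a_{n−1}]ᵀ = C·[a_{n−1}, a_{n−2}]ᵀ, so [a_10, a_9]ᵀ = C⁹·[a_1, a_0]ᵀ.
C⁹ = [[−6688, 4896], [2448, −1792]], giving [a_10, a_9]ᵀ = [[−16960], [6208]].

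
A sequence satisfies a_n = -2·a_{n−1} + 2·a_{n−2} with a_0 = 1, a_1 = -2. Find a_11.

With companion matrix T = [[-2, 2], [1, 0]], [a_n, a_{n−1}]ᵀ = T·[a_{n−1}, a_{n−2}]ᵀ, so [a_11, a_10]ᵀ = T¹⁰·[a_1, a_0]ᵀ.
T¹⁰ = [[18272, -13376], [-6688, 4896]], giving [a_11, a_10]ᵀ = [[-49920], [18272]].

-49920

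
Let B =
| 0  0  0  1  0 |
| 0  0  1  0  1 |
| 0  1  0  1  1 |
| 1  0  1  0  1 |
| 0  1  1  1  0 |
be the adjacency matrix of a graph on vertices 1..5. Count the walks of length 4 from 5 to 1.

6

The number of length-4 walks from vertex 5 to vertex 1 is entry (5,1) of B⁴, where B is the adjacency matrix.
B² = [[1, 0, 1, 0, 1], [0, 2, 1, 2, 1], [1, 1, 3, 1, 2], [0, 2, 1, 3, 1], [1, 1, 2, 1, 3]]
B³ = [[0, 2, 1, 3, 1], [2, 2, 5, 2, 5], [1, 5, 4, 6, 5], [3, 2, 6, 2, 6], [1, 5, 5, 6, 4]]
B⁴ = [[3, 2, 6, 2, 6], [2, 10, 9, 12, 9], [6, 9, 16, 10, 15], [2, 12, 10, 15, 10], [6, 9, 15, 10, 16]]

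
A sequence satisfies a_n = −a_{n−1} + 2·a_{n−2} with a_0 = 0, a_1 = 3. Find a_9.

With companion matrix M = [[−1, 2], [1, 0]], [a_n, a_{n−1}]ᵀ = M·[a_{n−1}, a_{n−2}]ᵀ, so [a_9, a_8]ᵀ = M⁸·[a_1, a_0]ᵀ.
M⁸ = [[171, −170], [−85, 86]], giving [a_9, a_8]ᵀ = [[513], [−255]].

513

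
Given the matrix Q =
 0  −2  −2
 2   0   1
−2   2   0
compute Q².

[[0, −4, −2], [−2, −2, −4], [4, 4, 6]]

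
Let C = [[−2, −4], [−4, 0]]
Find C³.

[[−72, −80], [−80, −32]]

C² = [[20, 8], [8, 16]]
C³ = [[−72, −80], [−80, −32]]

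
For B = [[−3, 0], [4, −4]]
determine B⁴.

[[81, 0], [−700, 256]]

B² = [[9, 0], [−28, 16]]
B³ = [[−27, 0], [148, −64]]
B⁴ = [[81, 0], [−700, 256]]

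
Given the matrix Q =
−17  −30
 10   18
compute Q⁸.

tr Q = 1 and det Q = −6, so the characteristic polynomial is λ² − (1)λ + (−6) with roots 3 and −2.
Eigenvectors give P = [[3, −2], [−2, 1]] with P⁻¹ = [[−1, −2], [−2, −3]], and Q = P·diag(3, −2)·P⁻¹.
Then Q⁸ = P·diag(6561, 256)·P⁻¹ = [[19683, −512], [−13122, 256]] · [[−1, −2], [−2, −3]] = [[−18659, −37830], [12610, 25476]].

[[−18659, −37830], [12610, 25476]]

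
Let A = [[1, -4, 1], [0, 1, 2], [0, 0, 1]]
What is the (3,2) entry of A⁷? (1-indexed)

0

A = I + N where N = [[0, -4, 1], [0, 0, 2], [0, 0, 0]] is strictly upper-triangular, so N³ = 0.
(I + N)⁷ = I + 7·N + 21·N² = [[1, -28, -161], [0, 1, 14], [0, 0, 1]].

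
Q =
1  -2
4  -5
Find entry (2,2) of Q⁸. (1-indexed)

13121

tr Q = -4 and det Q = 3, so the characteristic polynomial is λ² − (-4)λ + (3) with roots -3 and -1.
Eigenvectors give P = [[-1, 1], [-2, 1]] with P⁻¹ = [[1, -1], [2, -1]], and Q = P·diag(-3, -1)·P⁻¹.
Then Q⁸ = P·diag(6561, 1)·P⁻¹ = [[-6561, 1], [-13122, 1]] · [[1, -1], [2, -1]] = [[-6559, 6560], [-13120, 13121]].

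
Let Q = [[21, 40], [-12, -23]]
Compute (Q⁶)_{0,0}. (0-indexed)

tr Q = -2 and det Q = -3, so the characteristic polynomial is λ² − (-2)λ + (-3) with roots 1 and -3.
Eigenvectors give P = [[-2, -5], [1, 3]] with P⁻¹ = [[-3, -5], [1, 2]], and Q = P·diag(1, -3)·P⁻¹.
Then Q⁶ = P·diag(1, 729)·P⁻¹ = [[-2, -3645], [1, 2187]] · [[-3, -5], [1, 2]] = [[-3639, -7280], [2184, 4369]].

-3639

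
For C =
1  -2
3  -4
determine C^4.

C^2 = [[-5, 6], [-9, 10]]
C^3 = [[13, -14], [21, -22]]
C^4 = [[-29, 30], [-45, 46]]

[[-29, 30], [-45, 46]]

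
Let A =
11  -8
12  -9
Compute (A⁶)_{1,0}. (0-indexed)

tr A = 2 and det A = -3, so the characteristic polynomial is λ² − (2)λ + (-3) with roots -1 and 3.
Eigenvectors give P = [[-2, 1], [-3, 1]] with P⁻¹ = [[1, -1], [3, -2]], and A = P·diag(-1, 3)·P⁻¹.
Then A⁶ = P·diag(1, 729)·P⁻¹ = [[-2, 729], [-3, 729]] · [[1, -1], [3, -2]] = [[2185, -1456], [2184, -1455]].

2184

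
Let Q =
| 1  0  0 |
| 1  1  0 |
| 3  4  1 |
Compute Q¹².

Q = I + N where N = [[0, 0, 0], [1, 0, 0], [3, 4, 0]] is strictly lower-triangular, so N³ = 0.
(I + N)¹² = I + 12·N + 66·N² = [[1, 0, 0], [12, 1, 0], [300, 48, 1]].

[[1, 0, 0], [12, 1, 0], [300, 48, 1]]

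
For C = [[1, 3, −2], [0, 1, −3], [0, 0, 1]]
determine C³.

[[1, 9, −33], [0, 1, −9], [0, 0, 1]]

C = I + N where N = [[0, 3, −2], [0, 0, −3], [0, 0, 0]] is strictly upper-triangular, so N³ = 0.
(I + N)³ = I + 3·N + 3·N² = [[1, 9, −33], [0, 1, −9], [0, 0, 1]].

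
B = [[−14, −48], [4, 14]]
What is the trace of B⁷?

0

tr B = 0 and det B = −4, so the characteristic polynomial is λ² − (0)λ + (−4) with roots −2 and 2.
Eigenvectors give P = [[4, −3], [−1, 1]] with P⁻¹ = [[1, 3], [1, 4]], and B = P·diag(−2, 2)·P⁻¹.
Then B⁷ = P·diag(−128, 128)·P⁻¹ = [[−512, −384], [128, 128]] · [[1, 3], [1, 4]] = [[−896, −3072], [256, 896]].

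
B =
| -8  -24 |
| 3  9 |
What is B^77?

[[-8, -24], [3, 9]]

B² = B (a projection; rank 1, trace 1), so B^77 = B.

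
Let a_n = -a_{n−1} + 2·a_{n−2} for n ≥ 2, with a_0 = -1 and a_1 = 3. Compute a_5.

43

With companion matrix C = [[-1, 2], [1, 0]], [a_n, a_{n−1}]ᵀ = C·[a_{n−1}, a_{n−2}]ᵀ, so [a_5, a_4]ᵀ = C⁴·[a_1, a_0]ᵀ.
C⁴ = [[11, -10], [-5, 6]], giving [a_5, a_4]ᵀ = [[43], [-21]].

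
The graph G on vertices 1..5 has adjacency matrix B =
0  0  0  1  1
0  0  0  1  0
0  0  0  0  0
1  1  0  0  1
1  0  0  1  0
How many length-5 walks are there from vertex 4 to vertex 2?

11

The number of length-5 walks from vertex 4 to vertex 2 is entry (4,2) of B⁵, where B is the adjacency matrix.
B² = [[2, 1, 0, 1, 1], [1, 1, 0, 0, 1], [0, 0, 0, 0, 0], [1, 0, 0, 3, 1], [1, 1, 0, 1, 2]]
B³ = [[2, 1, 0, 4, 3], [1, 0, 0, 3, 1], [0, 0, 0, 0, 0], [4, 3, 0, 2, 4], [3, 1, 0, 4, 2]]
B⁴ = [[7, 4, 0, 6, 6], [4, 3, 0, 2, 4], [0, 0, 0, 0, 0], [6, 2, 0, 11, 6], [6, 4, 0, 6, 7]]
B⁵ = [[12, 6, 0, 17, 13], [6, 2, 0, 11, 6], [0, 0, 0, 0, 0], [17, 11, 0, 14, 17], [13, 6, 0, 17, 12]]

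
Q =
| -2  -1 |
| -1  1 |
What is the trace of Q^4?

Q^2 = [[5, 1], [1, 2]]
Q^3 = [[-11, -4], [-4, 1]]
Q^4 = [[26, 7], [7, 5]]

31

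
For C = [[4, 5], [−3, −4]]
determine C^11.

[[4, 5], [−3, −4]]

C² = I (check: tr C = 0 and det C = −1), so C^11 = C since 11 is odd.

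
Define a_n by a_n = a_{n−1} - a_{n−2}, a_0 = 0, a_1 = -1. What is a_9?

With companion matrix Q = [[1, -1], [1, 0]], [a_n, a_{n−1}]ᵀ = Q·[a_{n−1}, a_{n−2}]ᵀ, so [a_9, a_8]ᵀ = Q⁸·[a_1, a_0]ᵀ.
Q⁸ = [[0, -1], [1, -1]], giving [a_9, a_8]ᵀ = [[0], [-1]].

0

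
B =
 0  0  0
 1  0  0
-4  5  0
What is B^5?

[[0, 0, 0], [0, 0, 0], [0, 0, 0]]

B is strictly triangular, hence nilpotent: B^3 = 0, so B^5 = 0.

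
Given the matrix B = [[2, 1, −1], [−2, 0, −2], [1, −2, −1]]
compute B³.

B² = [[1, 4, −3], [−6, 2, 4], [5, 3, 4]]
B³ = [[−9, 7, −6], [−12, −14, −2], [8, −3, −15]]

[[−9, 7, −6], [−12, −14, −2], [8, −3, −15]]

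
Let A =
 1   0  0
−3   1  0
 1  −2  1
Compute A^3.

[[1, 0, 0], [−9, 1, 0], [21, −6, 1]]

A = I + N where N = [[0, 0, 0], [−3, 0, 0], [1, −2, 0]] is strictly lower-triangular, so N^3 = 0.
(I + N)^3 = I + 3·N + 3·N^2 = [[1, 0, 0], [−9, 1, 0], [21, −6, 1]].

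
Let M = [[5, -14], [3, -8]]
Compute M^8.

[[-1529, 3570], [-765, 1786]]

tr M = -3 and det M = 2, so the characteristic polynomial is λ² − (-3)λ + (2) with roots -2 and -1.
Eigenvectors give P = [[2, 7], [1, 3]] with P⁻¹ = [[-3, 7], [1, -2]], and M = P·diag(-2, -1)·P⁻¹.
Then M^8 = P·diag(256, 1)·P⁻¹ = [[512, 7], [256, 3]] · [[-3, 7], [1, -2]] = [[-1529, 3570], [-765, 1786]].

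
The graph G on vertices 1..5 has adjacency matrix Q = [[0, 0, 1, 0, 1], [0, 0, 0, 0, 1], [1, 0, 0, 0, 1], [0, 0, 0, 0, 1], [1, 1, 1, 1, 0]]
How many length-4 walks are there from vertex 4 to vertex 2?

The number of length-4 walks from vertex 4 to vertex 2 is entry (4,2) of Q^4, where Q is the adjacency matrix.
Q^2 = [[2, 1, 1, 1, 1], [1, 1, 1, 1, 0], [1, 1, 2, 1, 1], [1, 1, 1, 1, 0], [1, 0, 1, 0, 4]]
Q^3 = [[2, 1, 3, 1, 5], [1, 0, 1, 0, 4], [3, 1, 2, 1, 5], [1, 0, 1, 0, 4], [5, 4, 5, 4, 2]]
Q^4 = [[8, 5, 7, 5, 7], [5, 4, 5, 4, 2], [7, 5, 8, 5, 7], [5, 4, 5, 4, 2], [7, 2, 7, 2, 18]]

4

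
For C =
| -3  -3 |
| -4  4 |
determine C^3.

[[-51, -75], [-100, 124]]

C^2 = [[21, -3], [-4, 28]]
C^3 = [[-51, -75], [-100, 124]]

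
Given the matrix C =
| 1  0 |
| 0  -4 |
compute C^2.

[[1, 0], [0, 16]]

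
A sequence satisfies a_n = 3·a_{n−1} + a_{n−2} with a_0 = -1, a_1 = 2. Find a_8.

With companion matrix B = [[3, 1], [1, 0]], [a_n, a_{n−1}]ᵀ = B·[a_{n−1}, a_{n−2}]ᵀ, so [a_8, a_7]ᵀ = B⁷·[a_1, a_0]ᵀ.
B⁷ = [[3927, 1189], [1189, 360]], giving [a_8, a_7]ᵀ = [[6665], [2018]].

6665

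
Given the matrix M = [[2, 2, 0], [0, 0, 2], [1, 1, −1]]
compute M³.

M² = [[4, 4, 4], [2, 2, −2], [1, 1, 3]]
M³ = [[12, 12, 4], [2, 2, 6], [5, 5, −1]]

[[12, 12, 4], [2, 2, 6], [5, 5, −1]]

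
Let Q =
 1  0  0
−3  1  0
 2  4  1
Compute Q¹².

[[1, 0, 0], [−36, 1, 0], [−768, 48, 1]]

Q = I + N where N = [[0, 0, 0], [−3, 0, 0], [2, 4, 0]] is strictly lower-triangular, so N³ = 0.
(I + N)¹² = I + 12·N + 66·N² = [[1, 0, 0], [−36, 1, 0], [−768, 48, 1]].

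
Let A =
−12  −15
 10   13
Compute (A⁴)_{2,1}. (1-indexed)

130

tr A = 1 and det A = −6, so the characteristic polynomial is λ² − (1)λ + (−6) with roots −2 and 3.
Eigenvectors give P = [[3, 1], [−2, −1]] with P⁻¹ = [[1, 1], [−2, −3]], and A = P·diag(−2, 3)·P⁻¹.
Then A⁴ = P·diag(16, 81)·P⁻¹ = [[48, 81], [−32, −81]] · [[1, 1], [−2, −3]] = [[−114, −195], [130, 211]].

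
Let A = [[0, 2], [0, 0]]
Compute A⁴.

A is strictly triangular, hence nilpotent: A² = 0, so A⁴ = 0.

[[0, 0], [0, 0]]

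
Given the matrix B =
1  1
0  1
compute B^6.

[[1, 6], [0, 1]]

B = I + N where N = [[0, 1], [0, 0]] is strictly upper-triangular, so N^2 = 0.
(I + N)^6 = I + 6·N = [[1, 6], [0, 1]].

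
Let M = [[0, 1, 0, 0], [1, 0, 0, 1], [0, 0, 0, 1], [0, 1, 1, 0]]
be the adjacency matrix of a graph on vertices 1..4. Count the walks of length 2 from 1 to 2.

The number of length-2 walks from vertex 1 to vertex 2 is entry (1,2) of M^2, where M is the adjacency matrix.
M^2 = [[1, 0, 0, 1], [0, 2, 1, 0], [0, 1, 1, 0], [1, 0, 0, 2]]

0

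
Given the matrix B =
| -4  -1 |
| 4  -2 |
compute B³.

[[-24, -24], [96, 24]]

B² = [[12, 6], [-24, 0]]
B³ = [[-24, -24], [96, 24]]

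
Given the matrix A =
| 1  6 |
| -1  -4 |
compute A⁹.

[[1021, 3066], [-511, -1534]]

tr A = -3 and det A = 2, so the characteristic polynomial is λ² − (-3)λ + (2) with roots -1 and -2.
Eigenvectors give P = [[-3, -2], [1, 1]] with P⁻¹ = [[-1, -2], [1, 3]], and A = P·diag(-1, -2)·P⁻¹.
Then A⁹ = P·diag(-1, -512)·P⁻¹ = [[3, 1024], [-1, -512]] · [[-1, -2], [1, 3]] = [[1021, 3066], [-511, -1534]].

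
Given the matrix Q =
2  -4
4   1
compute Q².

[[-12, -12], [12, -15]]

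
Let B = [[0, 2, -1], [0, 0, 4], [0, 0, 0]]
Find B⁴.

[[0, 0, 0], [0, 0, 0], [0, 0, 0]]

B is strictly triangular, hence nilpotent: B³ = 0, so B⁴ = 0.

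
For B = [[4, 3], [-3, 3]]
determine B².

[[7, 21], [-21, 0]]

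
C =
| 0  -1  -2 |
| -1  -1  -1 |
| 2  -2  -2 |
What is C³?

C² = [[-3, 5, 5], [-1, 4, 5], [-2, 4, 2]]
C³ = [[5, -12, -9], [6, -13, -12], [0, -6, -4]]

[[5, -12, -9], [6, -13, -12], [0, -6, -4]]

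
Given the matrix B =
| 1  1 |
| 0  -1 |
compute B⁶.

B² = I (check: tr B = 0 and det B = -1), so B⁶ = I since 6 is even.

[[1, 0], [0, 1]]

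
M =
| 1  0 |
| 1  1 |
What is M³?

[[1, 0], [3, 1]]

M = I + N where N = [[0, 0], [1, 0]] is strictly lower-triangular, so N² = 0.
(I + N)³ = I + 3·N = [[1, 0], [3, 1]].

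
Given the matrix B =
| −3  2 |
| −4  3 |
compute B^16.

[[1, 0], [0, 1]]

B² = I (check: tr B = 0 and det B = −1), so B^16 = I since 16 is even.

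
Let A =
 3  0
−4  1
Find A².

[[9, 0], [−16, 1]]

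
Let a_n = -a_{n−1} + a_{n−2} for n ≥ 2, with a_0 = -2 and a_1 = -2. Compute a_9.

With companion matrix C = [[-1, 1], [1, 0]], [a_n, a_{n−1}]ᵀ = C·[a_{n−1}, a_{n−2}]ᵀ, so [a_9, a_8]ᵀ = C^8·[a_1, a_0]ᵀ.
C^8 = [[34, -21], [-21, 13]], giving [a_9, a_8]ᵀ = [[-26], [16]].

-26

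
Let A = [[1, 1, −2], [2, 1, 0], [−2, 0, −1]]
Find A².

[[7, 2, 0], [4, 3, −4], [0, −2, 5]]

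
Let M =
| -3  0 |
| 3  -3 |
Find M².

[[9, 0], [-18, 9]]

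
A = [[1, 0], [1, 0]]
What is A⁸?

[[1, 0], [1, 0]]

A² = A (a projection; rank 1, trace 1), so A⁸ = A.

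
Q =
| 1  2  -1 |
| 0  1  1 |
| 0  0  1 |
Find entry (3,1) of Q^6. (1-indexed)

0

Q = I + N where N = [[0, 2, -1], [0, 0, 1], [0, 0, 0]] is strictly upper-triangular, so N^3 = 0.
(I + N)^6 = I + 6·N + 15·N^2 = [[1, 12, 24], [0, 1, 6], [0, 0, 1]].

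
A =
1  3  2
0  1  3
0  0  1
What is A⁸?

A = I + N where N = [[0, 3, 2], [0, 0, 3], [0, 0, 0]] is strictly upper-triangular, so N³ = 0.
(I + N)⁸ = I + 8·N + 28·N² = [[1, 24, 268], [0, 1, 24], [0, 0, 1]].

[[1, 24, 268], [0, 1, 24], [0, 0, 1]]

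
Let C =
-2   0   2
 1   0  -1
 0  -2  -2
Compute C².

[[4, -4, -8], [-2, 2, 4], [-2, 4, 6]]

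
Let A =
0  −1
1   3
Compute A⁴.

A² = [[−1, −3], [3, 8]]
A³ = [[−3, −8], [8, 21]]
A⁴ = [[−8, −21], [21, 55]]

[[−8, −21], [21, 55]]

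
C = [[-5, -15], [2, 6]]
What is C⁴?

C² = C (a projection; rank 1, trace 1), so C⁴ = C.

[[-5, -15], [2, 6]]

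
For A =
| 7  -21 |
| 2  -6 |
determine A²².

A² = A (a projection; rank 1, trace 1), so A²² = A.

[[7, -21], [2, -6]]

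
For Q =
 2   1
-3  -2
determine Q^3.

Q² = I (check: tr Q = 0 and det Q = -1), so Q^3 = Q since 3 is odd.

[[2, 1], [-3, -2]]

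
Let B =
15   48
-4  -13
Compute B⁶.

tr B = 2 and det B = -3, so the characteristic polynomial is λ² − (2)λ + (-3) with roots -1 and 3.
Eigenvectors give P = [[-3, 4], [1, -1]] with P⁻¹ = [[1, 4], [1, 3]], and B = P·diag(-1, 3)·P⁻¹.
Then B⁶ = P·diag(1, 729)·P⁻¹ = [[-3, 2916], [1, -729]] · [[1, 4], [1, 3]] = [[2913, 8736], [-728, -2183]].

[[2913, 8736], [-728, -2183]]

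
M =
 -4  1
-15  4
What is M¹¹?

M² = I (check: tr M = 0 and det M = -1), so M¹¹ = M since 11 is odd.

[[-4, 1], [-15, 4]]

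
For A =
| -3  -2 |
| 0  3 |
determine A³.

[[-27, -18], [0, 27]]

A² = [[9, 0], [0, 9]]
A³ = [[-27, -18], [0, 27]]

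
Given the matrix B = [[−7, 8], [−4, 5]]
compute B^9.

tr B = −2 and det B = −3, so the characteristic polynomial is λ² − (−2)λ + (−3) with roots 1 and −3.
Eigenvectors give P = [[−1, 2], [−1, 1]] with P⁻¹ = [[1, −2], [1, −1]], and B = P·diag(1, −3)·P⁻¹.
Then B^9 = P·diag(1, −19683)·P⁻¹ = [[−1, −39366], [−1, −19683]] · [[1, −2], [1, −1]] = [[−39367, 39368], [−19684, 19685]].

[[−39367, 39368], [−19684, 19685]]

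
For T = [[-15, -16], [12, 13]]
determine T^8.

[[26241, 26240], [-19680, -19679]]

tr T = -2 and det T = -3, so the characteristic polynomial is λ² − (-2)λ + (-3) with roots 1 and -3.
Eigenvectors give P = [[-1, 4], [1, -3]] with P⁻¹ = [[3, 4], [1, 1]], and T = P·diag(1, -3)·P⁻¹.
Then T^8 = P·diag(1, 6561)·P⁻¹ = [[-1, 26244], [1, -19683]] · [[3, 4], [1, 1]] = [[26241, 26240], [-19680, -19679]].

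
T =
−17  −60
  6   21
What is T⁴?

tr T = 4 and det T = 3, so the characteristic polynomial is λ² − (4)λ + (3) with roots 3 and 1.
Eigenvectors give P = [[−3, 10], [1, −3]] with P⁻¹ = [[3, 10], [1, 3]], and T = P·diag(3, 1)·P⁻¹.
Then T⁴ = P·diag(81, 1)·P⁻¹ = [[−243, 10], [81, −3]] · [[3, 10], [1, 3]] = [[−719, −2400], [240, 801]].

[[−719, −2400], [240, 801]]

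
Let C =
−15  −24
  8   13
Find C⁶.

tr C = −2 and det C = −3, so the characteristic polynomial is λ² − (−2)λ + (−3) with roots −3 and 1.
Eigenvectors give P = [[−2, −3], [1, 2]] with P⁻¹ = [[−2, −3], [1, 2]], and C = P·diag(−3, 1)·P⁻¹.
Then C⁶ = P·diag(729, 1)·P⁻¹ = [[−1458, −3], [729, 2]] · [[−2, −3], [1, 2]] = [[2913, 4368], [−1456, −2183]].

[[2913, 4368], [−1456, −2183]]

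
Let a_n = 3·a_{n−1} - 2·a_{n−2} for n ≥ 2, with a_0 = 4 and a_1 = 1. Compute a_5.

With companion matrix C = [[3, -2], [1, 0]], [a_n, a_{n−1}]ᵀ = C·[a_{n−1}, a_{n−2}]ᵀ, so [a_5, a_4]ᵀ = C^4·[a_1, a_0]ᵀ.
C^4 = [[31, -30], [15, -14]], giving [a_5, a_4]ᵀ = [[-89], [-41]].

-89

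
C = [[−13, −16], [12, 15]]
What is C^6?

tr C = 2 and det C = −3, so the characteristic polynomial is λ² − (2)λ + (−3) with roots −1 and 3.
Eigenvectors give P = [[4, 1], [−3, −1]] with P⁻¹ = [[1, 1], [−3, −4]], and C = P·diag(−1, 3)·P⁻¹.
Then C^6 = P·diag(1, 729)·P⁻¹ = [[4, 729], [−3, −729]] · [[1, 1], [−3, −4]] = [[−2183, −2912], [2184, 2913]].

[[−2183, −2912], [2184, 2913]]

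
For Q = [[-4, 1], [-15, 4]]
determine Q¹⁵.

Q² = I (check: tr Q = 0 and det Q = -1), so Q¹⁵ = Q since 15 is odd.

[[-4, 1], [-15, 4]]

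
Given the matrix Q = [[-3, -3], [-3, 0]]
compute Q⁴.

Q² = [[18, 9], [9, 9]]
Q³ = [[-81, -54], [-54, -27]]
Q⁴ = [[405, 243], [243, 162]]

[[405, 243], [243, 162]]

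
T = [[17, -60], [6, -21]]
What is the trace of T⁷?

-2188

tr T = -4 and det T = 3, so the characteristic polynomial is λ² − (-4)λ + (3) with roots -3 and -1.
Eigenvectors give P = [[-3, -10], [-1, -3]] with P⁻¹ = [[3, -10], [-1, 3]], and T = P·diag(-3, -1)·P⁻¹.
Then T⁷ = P·diag(-2187, -1)·P⁻¹ = [[6561, 10], [2187, 3]] · [[3, -10], [-1, 3]] = [[19673, -65580], [6558, -21861]].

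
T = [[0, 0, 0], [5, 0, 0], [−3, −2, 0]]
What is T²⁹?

[[0, 0, 0], [0, 0, 0], [0, 0, 0]]

T is strictly triangular, hence nilpotent: T³ = 0, so T²⁹ = 0.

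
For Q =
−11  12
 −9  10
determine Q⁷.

[[−515, 516], [−387, 388]]

tr Q = −1 and det Q = −2, so the characteristic polynomial is λ² − (−1)λ + (−2) with roots −2 and 1.
Eigenvectors give P = [[4, 1], [3, 1]] with P⁻¹ = [[1, −1], [−3, 4]], and Q = P·diag(−2, 1)·P⁻¹.
Then Q⁷ = P·diag(−128, 1)·P⁻¹ = [[−512, 1], [−384, 1]] · [[1, −1], [−3, 4]] = [[−515, 516], [−387, 388]].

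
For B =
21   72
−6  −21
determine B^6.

tr B = 0 and det B = −9, so the characteristic polynomial is λ² − (0)λ + (−9) with roots 3 and −3.
Eigenvectors give P = [[4, −3], [−1, 1]] with P⁻¹ = [[1, 3], [1, 4]], and B = P·diag(3, −3)·P⁻¹.
Then B^6 = P·diag(729, 729)·P⁻¹ = [[2916, −2187], [−729, 729]] · [[1, 3], [1, 4]] = [[729, 0], [0, 729]].

[[729, 0], [0, 729]]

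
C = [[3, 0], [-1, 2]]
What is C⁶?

tr C = 5 and det C = 6, so the characteristic polynomial is λ² − (5)λ + (6) with roots 3 and 2.
Eigenvectors give P = [[1, 0], [-1, 1]] with P⁻¹ = [[1, 0], [1, 1]], and C = P·diag(3, 2)·P⁻¹.
Then C⁶ = P·diag(729, 64)·P⁻¹ = [[729, 0], [-729, 64]] · [[1, 0], [1, 1]] = [[729, 0], [-665, 64]].

[[729, 0], [-665, 64]]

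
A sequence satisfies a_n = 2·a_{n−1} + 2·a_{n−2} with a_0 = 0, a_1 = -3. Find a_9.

-7344

With companion matrix B = [[2, 2], [1, 0]], [a_n, a_{n−1}]ᵀ = B·[a_{n−1}, a_{n−2}]ᵀ, so [a_9, a_8]ᵀ = B⁸·[a_1, a_0]ᵀ.
B⁸ = [[2448, 1792], [896, 656]], giving [a_9, a_8]ᵀ = [[-7344], [-2688]].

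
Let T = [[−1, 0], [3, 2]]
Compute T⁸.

tr T = 1 and det T = −2, so the characteristic polynomial is λ² − (1)λ + (−2) with roots 2 and −1.
Eigenvectors give P = [[0, −1], [1, 1]] with P⁻¹ = [[1, 1], [−1, 0]], and T = P·diag(2, −1)·P⁻¹.
Then T⁸ = P·diag(256, 1)·P⁻¹ = [[0, −1], [256, 1]] · [[1, 1], [−1, 0]] = [[1, 0], [255, 256]].

[[1, 0], [255, 256]]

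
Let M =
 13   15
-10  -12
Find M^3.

tr M = 1 and det M = -6, so the characteristic polynomial is λ² − (1)λ + (-6) with roots 3 and -2.
Eigenvectors give P = [[3, -1], [-2, 1]] with P⁻¹ = [[1, 1], [2, 3]], and M = P·diag(3, -2)·P⁻¹.
Then M^3 = P·diag(27, -8)·P⁻¹ = [[81, 8], [-54, -8]] · [[1, 1], [2, 3]] = [[97, 105], [-70, -78]].

[[97, 105], [-70, -78]]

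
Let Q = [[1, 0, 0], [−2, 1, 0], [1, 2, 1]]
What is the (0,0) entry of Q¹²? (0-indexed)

1

Q = I + N where N = [[0, 0, 0], [−2, 0, 0], [1, 2, 0]] is strictly lower-triangular, so N³ = 0.
(I + N)¹² = I + 12·N + 66·N² = [[1, 0, 0], [−24, 1, 0], [−252, 24, 1]].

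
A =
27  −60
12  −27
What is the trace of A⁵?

0

tr A = 0 and det A = −9, so the characteristic polynomial is λ² − (0)λ + (−9) with roots 3 and −3.
Eigenvectors give P = [[5, 2], [2, 1]] with P⁻¹ = [[1, −2], [−2, 5]], and A = P·diag(3, −3)·P⁻¹.
Then A⁵ = P·diag(243, −243)·P⁻¹ = [[1215, −486], [486, −243]] · [[1, −2], [−2, 5]] = [[2187, −4860], [972, −2187]].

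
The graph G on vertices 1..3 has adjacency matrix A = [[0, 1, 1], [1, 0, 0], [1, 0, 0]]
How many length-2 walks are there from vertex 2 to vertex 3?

1

The number of length-2 walks from vertex 2 to vertex 3 is entry (2,3) of A², where A is the adjacency matrix.
A² = [[2, 0, 0], [0, 1, 1], [0, 1, 1]]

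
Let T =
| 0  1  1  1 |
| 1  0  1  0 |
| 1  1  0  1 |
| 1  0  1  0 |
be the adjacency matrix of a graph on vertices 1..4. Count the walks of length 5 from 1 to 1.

32

The number of length-5 walks from vertex 1 to vertex 1 is entry (1,1) of T^5, where T is the adjacency matrix.
T^2 = [[3, 1, 2, 1], [1, 2, 1, 2], [2, 1, 3, 1], [1, 2, 1, 2]]
T^3 = [[4, 5, 5, 5], [5, 2, 5, 2], [5, 5, 4, 5], [5, 2, 5, 2]]
T^4 = [[15, 9, 14, 9], [9, 10, 9, 10], [14, 9, 15, 9], [9, 10, 9, 10]]
T^5 = [[32, 29, 33, 29], [29, 18, 29, 18], [33, 29, 32, 29], [29, 18, 29, 18]]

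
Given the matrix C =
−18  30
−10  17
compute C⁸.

tr C = −1 and det C = −6, so the characteristic polynomial is λ² − (−1)λ + (−6) with roots −3 and 2.
Eigenvectors give P = [[2, −3], [1, −2]] with P⁻¹ = [[2, −3], [1, −2]], and C = P·diag(−3, 2)·P⁻¹.
Then C⁸ = P·diag(6561, 256)·P⁻¹ = [[13122, −768], [6561, −512]] · [[2, −3], [1, −2]] = [[25476, −37830], [12610, −18659]].

[[25476, −37830], [12610, −18659]]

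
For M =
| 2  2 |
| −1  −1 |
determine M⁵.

M² = M (a projection; rank 1, trace 1), so M⁵ = M.

[[2, 2], [−1, −1]]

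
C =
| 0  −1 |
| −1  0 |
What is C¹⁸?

[[1, 0], [0, 1]]

C² = I (check: tr C = 0 and det C = −1), so C¹⁸ = I since 18 is even.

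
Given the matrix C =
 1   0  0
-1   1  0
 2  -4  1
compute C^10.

[[1, 0, 0], [-10, 1, 0], [200, -40, 1]]

C = I + N where N = [[0, 0, 0], [-1, 0, 0], [2, -4, 0]] is strictly lower-triangular, so N^3 = 0.
(I + N)^10 = I + 10·N + 45·N^2 = [[1, 0, 0], [-10, 1, 0], [200, -40, 1]].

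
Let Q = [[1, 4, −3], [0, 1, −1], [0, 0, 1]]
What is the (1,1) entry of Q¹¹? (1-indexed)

1

Q = I + N where N = [[0, 4, −3], [0, 0, −1], [0, 0, 0]] is strictly upper-triangular, so N³ = 0.
(I + N)¹¹ = I + 11·N + 55·N² = [[1, 44, −253], [0, 1, −11], [0, 0, 1]].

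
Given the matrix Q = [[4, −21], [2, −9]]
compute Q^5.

tr Q = −5 and det Q = 6, so the characteristic polynomial is λ² − (−5)λ + (6) with roots −3 and −2.
Eigenvectors give P = [[3, 7], [1, 2]] with P⁻¹ = [[−2, 7], [1, −3]], and Q = P·diag(−3, −2)·P⁻¹.
Then Q^5 = P·diag(−243, −32)·P⁻¹ = [[−729, −224], [−243, −64]] · [[−2, 7], [1, −3]] = [[1234, −4431], [422, −1509]].

[[1234, −4431], [422, −1509]]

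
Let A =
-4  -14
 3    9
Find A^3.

tr A = 5 and det A = 6, so the characteristic polynomial is λ² − (5)λ + (6) with roots 2 and 3.
Eigenvectors give P = [[7, -2], [-3, 1]] with P⁻¹ = [[1, 2], [3, 7]], and A = P·diag(2, 3)·P⁻¹.
Then A^3 = P·diag(8, 27)·P⁻¹ = [[56, -54], [-24, 27]] · [[1, 2], [3, 7]] = [[-106, -266], [57, 141]].

[[-106, -266], [57, 141]]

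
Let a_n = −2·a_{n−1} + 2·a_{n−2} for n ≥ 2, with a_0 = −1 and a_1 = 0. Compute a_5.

32

With companion matrix T = [[−2, 2], [1, 0]], [a_n, a_{n−1}]ᵀ = T·[a_{n−1}, a_{n−2}]ᵀ, so [a_5, a_4]ᵀ = T^4·[a_1, a_0]ᵀ.
T^4 = [[44, −32], [−16, 12]], giving [a_5, a_4]ᵀ = [[32], [−12]].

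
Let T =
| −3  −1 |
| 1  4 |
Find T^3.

[[−25, −12], [12, 59]]

T^2 = [[8, −1], [1, 15]]
T^3 = [[−25, −12], [12, 59]]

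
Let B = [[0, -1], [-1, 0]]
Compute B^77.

[[0, -1], [-1, 0]]

B² = I (check: tr B = 0 and det B = -1), so B^77 = B since 77 is odd.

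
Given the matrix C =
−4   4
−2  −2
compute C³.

[[16, 80], [−40, 56]]

C² = [[8, −24], [12, −4]]
C³ = [[16, 80], [−40, 56]]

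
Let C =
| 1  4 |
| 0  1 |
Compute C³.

[[1, 12], [0, 1]]

C = I + N where N = [[0, 4], [0, 0]] is strictly upper-triangular, so N² = 0.
(I + N)³ = I + 3·N = [[1, 12], [0, 1]].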